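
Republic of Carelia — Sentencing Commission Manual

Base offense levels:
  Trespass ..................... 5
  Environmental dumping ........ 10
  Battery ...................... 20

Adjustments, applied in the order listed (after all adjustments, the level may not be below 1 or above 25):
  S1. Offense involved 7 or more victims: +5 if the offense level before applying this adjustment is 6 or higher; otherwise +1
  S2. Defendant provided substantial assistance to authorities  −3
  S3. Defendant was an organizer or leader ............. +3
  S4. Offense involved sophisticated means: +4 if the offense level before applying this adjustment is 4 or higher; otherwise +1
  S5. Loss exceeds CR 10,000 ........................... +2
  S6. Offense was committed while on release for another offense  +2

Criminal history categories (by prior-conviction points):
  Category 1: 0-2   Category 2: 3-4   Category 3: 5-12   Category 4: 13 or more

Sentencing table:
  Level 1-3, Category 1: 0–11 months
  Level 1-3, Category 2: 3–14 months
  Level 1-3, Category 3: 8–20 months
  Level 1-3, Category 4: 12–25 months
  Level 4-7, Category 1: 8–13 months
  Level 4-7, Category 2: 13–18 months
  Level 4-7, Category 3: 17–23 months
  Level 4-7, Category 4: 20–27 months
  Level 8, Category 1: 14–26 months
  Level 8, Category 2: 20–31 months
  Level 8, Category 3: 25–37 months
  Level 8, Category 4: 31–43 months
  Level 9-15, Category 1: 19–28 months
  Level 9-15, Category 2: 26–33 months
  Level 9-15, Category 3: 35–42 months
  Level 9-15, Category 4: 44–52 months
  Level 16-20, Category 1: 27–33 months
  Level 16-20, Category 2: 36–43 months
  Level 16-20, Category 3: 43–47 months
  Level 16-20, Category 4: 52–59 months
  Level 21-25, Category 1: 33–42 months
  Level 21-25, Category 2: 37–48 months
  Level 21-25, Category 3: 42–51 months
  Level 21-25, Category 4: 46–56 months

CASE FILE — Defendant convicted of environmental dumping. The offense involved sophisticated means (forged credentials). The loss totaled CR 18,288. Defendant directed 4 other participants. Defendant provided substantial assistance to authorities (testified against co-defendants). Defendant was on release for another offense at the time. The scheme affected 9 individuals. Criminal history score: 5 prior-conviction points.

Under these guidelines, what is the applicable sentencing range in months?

Base offense level for environmental dumping: 10.
S1 applies (level before this adjustment is 10 ≥ 6, so +5): 10 + 5 = 15.
S2 applies: 15 − 3 = 12.
S3 applies: 12 + 3 = 15.
S4 applies (level before this adjustment is 15 ≥ 4, so +4): 15 + 4 = 19.
S5 applies: 19 + 2 = 21.
S6 applies: 21 + 2 = 23.
Final offense level: 23.
Criminal history: 5 prior points → Category 3 (5-12).
Level 23 falls in the 21-25 band.
Grid: Level 21-25 × Category 3 = 42-51 months.

42-51 months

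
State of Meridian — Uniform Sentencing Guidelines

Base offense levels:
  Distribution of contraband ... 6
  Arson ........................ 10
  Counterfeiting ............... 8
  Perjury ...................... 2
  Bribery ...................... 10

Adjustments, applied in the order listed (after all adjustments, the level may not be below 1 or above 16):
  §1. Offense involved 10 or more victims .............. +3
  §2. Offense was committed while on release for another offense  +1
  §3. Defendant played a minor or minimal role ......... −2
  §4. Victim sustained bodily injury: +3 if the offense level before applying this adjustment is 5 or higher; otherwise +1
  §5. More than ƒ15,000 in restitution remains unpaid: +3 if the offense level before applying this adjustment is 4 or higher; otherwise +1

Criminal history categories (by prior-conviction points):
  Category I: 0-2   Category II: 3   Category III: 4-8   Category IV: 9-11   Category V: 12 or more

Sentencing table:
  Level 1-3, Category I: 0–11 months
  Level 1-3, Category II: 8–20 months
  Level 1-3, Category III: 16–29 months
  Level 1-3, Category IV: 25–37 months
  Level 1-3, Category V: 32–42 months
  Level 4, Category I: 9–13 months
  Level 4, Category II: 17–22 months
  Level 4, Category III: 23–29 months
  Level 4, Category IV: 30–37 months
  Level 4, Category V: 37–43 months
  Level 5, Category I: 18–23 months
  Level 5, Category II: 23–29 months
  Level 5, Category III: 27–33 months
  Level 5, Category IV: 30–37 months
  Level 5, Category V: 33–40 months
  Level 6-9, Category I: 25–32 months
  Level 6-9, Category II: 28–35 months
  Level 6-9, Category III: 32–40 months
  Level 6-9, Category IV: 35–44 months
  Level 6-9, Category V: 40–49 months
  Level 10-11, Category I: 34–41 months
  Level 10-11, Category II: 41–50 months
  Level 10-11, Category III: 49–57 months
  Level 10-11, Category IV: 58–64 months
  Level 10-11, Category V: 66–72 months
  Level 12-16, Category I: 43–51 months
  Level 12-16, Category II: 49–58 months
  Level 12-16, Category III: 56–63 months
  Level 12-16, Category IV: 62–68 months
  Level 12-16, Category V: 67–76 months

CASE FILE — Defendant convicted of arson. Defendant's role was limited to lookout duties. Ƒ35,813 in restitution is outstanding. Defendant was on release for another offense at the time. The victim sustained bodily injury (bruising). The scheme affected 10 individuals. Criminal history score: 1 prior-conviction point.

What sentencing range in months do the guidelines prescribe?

Base offense level for arson: 10.
§1 applies: 10 + 3 = 13.
§2 applies: 13 + 1 = 14.
§3 applies: 14 − 2 = 12.
§4 applies (level before this adjustment is 12 ≥ 5, so +3): 12 + 3 = 15.
§5 applies (level before this adjustment is 15 ≥ 4, so +3): 15 + 3 = 18.
Level 18 exceeds the maximum of 16; capped at 16.
Final offense level: 16.
Criminal history: 1 prior point → Category I (0-2).
Level 16 falls in the 12-16 band.
Grid: Level 12-16 × Category I = 43-51 months.

43-51 months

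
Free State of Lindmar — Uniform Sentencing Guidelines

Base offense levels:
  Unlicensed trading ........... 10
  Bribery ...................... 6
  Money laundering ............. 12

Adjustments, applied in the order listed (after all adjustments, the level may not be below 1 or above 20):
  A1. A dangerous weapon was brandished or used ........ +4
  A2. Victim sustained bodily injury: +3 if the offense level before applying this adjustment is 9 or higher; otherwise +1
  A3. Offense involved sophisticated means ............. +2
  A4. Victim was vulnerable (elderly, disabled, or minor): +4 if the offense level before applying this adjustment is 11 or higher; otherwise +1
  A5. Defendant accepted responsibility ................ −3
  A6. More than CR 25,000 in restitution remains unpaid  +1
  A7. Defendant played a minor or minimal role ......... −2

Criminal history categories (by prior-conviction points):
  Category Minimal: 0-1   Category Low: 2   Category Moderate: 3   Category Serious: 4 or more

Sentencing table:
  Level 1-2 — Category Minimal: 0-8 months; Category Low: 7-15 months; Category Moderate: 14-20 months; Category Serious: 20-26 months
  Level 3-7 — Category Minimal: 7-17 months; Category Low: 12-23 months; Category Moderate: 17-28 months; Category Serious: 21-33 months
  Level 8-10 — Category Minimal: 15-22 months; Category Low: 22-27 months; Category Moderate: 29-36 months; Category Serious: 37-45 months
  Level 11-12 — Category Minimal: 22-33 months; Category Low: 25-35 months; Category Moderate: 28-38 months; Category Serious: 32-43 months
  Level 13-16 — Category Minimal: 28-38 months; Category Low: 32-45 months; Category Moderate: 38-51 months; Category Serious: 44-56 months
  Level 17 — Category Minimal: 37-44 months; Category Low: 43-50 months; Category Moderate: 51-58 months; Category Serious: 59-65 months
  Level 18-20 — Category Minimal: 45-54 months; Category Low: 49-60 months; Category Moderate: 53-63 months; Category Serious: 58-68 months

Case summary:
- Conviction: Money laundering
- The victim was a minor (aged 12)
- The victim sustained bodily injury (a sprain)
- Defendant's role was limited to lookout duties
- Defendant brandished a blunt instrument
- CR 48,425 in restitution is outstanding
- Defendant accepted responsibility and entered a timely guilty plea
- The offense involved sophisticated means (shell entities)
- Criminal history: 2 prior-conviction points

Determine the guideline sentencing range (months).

Base offense level for money laundering: 12.
A1 applies: 12 + 4 = 16.
A2 applies (level before this adjustment is 16 ≥ 9, so +3): 16 + 3 = 19.
A3 applies: 19 + 2 = 21.
A4 applies (level before this adjustment is 21 ≥ 11, so +4): 21 + 4 = 25.
A5 applies: 25 − 3 = 22.
A6 applies: 22 + 1 = 23.
A7 applies: 23 − 2 = 21.
Level 21 exceeds the maximum of 20; capped at 20.
Final offense level: 20.
Criminal history: 2 prior points → Category Low (2).
Level 20 falls in the 18-20 band.
Grid: Level 18-20 × Category Low = 49-60 months.

49-60 months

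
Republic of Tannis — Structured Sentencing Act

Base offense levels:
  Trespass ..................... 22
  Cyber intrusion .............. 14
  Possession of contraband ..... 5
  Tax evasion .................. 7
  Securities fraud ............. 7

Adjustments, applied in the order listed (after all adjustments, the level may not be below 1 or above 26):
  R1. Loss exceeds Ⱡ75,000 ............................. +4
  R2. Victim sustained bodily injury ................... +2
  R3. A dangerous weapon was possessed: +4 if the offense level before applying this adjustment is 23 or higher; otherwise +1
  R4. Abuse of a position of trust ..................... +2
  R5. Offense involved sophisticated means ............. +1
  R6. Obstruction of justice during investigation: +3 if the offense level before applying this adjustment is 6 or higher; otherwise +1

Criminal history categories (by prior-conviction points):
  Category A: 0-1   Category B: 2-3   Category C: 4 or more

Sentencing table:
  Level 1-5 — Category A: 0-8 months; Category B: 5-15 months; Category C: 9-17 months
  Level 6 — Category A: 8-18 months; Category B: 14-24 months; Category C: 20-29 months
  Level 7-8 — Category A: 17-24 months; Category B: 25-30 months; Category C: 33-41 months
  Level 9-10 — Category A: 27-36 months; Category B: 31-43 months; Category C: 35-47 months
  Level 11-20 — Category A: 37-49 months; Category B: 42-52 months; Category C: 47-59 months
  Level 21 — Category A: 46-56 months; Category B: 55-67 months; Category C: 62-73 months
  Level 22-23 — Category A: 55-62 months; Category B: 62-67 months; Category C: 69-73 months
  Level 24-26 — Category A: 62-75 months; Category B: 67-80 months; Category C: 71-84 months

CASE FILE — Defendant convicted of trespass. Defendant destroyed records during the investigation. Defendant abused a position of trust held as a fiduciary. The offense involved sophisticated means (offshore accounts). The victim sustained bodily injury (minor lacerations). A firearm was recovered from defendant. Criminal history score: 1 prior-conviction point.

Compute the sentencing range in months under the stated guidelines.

62-75 months

Base offense level for trespass: 22.
R1 does not apply.
R2 applies: 22 + 2 = 24.
R3 applies (level before this adjustment is 24 ≥ 23, so +4): 24 + 4 = 28.
R4 applies: 28 + 2 = 30.
R5 applies: 30 + 1 = 31.
R6 applies (level before this adjustment is 31 ≥ 6, so +3): 31 + 3 = 34.
Level 34 exceeds the maximum of 26; capped at 26.
Final offense level: 26.
Criminal history: 1 prior point → Category A (0-1).
Level 26 falls in the 24-26 band.
Grid: Level 24-26 × Category A = 62-75 months.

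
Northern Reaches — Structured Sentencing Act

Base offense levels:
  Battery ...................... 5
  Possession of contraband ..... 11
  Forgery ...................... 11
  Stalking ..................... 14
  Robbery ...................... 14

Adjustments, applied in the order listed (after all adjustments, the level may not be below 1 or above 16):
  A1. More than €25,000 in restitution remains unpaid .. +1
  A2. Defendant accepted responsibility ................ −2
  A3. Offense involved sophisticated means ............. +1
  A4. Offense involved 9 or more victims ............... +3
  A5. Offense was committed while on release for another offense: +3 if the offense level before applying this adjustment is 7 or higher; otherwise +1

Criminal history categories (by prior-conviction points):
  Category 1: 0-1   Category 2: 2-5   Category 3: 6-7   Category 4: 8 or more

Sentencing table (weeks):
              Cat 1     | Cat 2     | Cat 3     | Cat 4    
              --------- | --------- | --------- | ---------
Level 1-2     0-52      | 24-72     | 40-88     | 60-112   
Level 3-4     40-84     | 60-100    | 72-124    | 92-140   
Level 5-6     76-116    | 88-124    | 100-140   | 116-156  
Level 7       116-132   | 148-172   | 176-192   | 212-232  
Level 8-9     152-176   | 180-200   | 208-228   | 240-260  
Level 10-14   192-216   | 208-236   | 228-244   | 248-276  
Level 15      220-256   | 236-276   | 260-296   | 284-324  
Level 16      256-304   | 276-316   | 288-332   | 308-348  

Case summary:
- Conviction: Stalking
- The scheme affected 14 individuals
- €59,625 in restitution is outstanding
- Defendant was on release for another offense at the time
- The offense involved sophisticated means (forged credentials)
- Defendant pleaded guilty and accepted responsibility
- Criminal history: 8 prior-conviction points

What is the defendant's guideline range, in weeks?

308-348 weeks

Base offense level for stalking: 14.
A1 applies: 14 + 1 = 15.
A2 applies: 15 − 2 = 13.
A3 applies: 13 + 1 = 14.
A4 applies: 14 + 3 = 17.
A5 applies (level before this adjustment is 17 ≥ 7, so +3): 17 + 3 = 20.
Level 20 exceeds the maximum of 16; capped at 16.
Final offense level: 16.
Criminal history: 8 prior points → Category 4 (8+).
Level 16 falls in the 16 band.
Grid: Level 16 × Category 4 = 308-348 weeks.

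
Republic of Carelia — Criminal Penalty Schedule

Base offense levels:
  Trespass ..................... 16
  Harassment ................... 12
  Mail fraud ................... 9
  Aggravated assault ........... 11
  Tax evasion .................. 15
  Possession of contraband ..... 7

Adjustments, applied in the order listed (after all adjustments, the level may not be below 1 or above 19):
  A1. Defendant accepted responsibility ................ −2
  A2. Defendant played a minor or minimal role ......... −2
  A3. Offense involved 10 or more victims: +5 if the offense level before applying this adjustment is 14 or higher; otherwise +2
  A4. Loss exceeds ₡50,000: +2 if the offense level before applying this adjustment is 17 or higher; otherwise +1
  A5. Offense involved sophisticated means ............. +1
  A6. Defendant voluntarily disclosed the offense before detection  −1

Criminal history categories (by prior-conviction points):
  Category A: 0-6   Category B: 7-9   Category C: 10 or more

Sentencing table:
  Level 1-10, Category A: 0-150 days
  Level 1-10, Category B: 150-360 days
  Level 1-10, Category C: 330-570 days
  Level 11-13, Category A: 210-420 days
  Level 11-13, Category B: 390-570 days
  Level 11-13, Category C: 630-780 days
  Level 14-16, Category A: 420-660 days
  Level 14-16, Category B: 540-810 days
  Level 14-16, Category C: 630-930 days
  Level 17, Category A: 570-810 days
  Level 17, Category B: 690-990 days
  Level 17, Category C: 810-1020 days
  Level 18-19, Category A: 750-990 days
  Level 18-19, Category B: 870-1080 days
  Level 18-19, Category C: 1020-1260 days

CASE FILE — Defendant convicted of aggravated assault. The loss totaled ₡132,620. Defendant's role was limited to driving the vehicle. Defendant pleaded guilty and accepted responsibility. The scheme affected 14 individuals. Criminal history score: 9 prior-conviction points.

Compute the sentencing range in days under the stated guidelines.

150-360 days

Base offense level for aggravated assault: 11.
A1 applies: 11 − 2 = 9.
A2 applies: 9 − 2 = 7.
A3 applies (level before this adjustment is 7 < 14, so +2): 7 + 2 = 9.
A4 applies (level before this adjustment is 9 < 17, so +1): 9 + 1 = 10.
A5 does not apply.
A6 does not apply.
Final offense level: 10.
Criminal history: 9 prior points → Category B (7-9).
Level 10 falls in the 1-10 band.
Grid: Level 1-10 × Category B = 150-360 days.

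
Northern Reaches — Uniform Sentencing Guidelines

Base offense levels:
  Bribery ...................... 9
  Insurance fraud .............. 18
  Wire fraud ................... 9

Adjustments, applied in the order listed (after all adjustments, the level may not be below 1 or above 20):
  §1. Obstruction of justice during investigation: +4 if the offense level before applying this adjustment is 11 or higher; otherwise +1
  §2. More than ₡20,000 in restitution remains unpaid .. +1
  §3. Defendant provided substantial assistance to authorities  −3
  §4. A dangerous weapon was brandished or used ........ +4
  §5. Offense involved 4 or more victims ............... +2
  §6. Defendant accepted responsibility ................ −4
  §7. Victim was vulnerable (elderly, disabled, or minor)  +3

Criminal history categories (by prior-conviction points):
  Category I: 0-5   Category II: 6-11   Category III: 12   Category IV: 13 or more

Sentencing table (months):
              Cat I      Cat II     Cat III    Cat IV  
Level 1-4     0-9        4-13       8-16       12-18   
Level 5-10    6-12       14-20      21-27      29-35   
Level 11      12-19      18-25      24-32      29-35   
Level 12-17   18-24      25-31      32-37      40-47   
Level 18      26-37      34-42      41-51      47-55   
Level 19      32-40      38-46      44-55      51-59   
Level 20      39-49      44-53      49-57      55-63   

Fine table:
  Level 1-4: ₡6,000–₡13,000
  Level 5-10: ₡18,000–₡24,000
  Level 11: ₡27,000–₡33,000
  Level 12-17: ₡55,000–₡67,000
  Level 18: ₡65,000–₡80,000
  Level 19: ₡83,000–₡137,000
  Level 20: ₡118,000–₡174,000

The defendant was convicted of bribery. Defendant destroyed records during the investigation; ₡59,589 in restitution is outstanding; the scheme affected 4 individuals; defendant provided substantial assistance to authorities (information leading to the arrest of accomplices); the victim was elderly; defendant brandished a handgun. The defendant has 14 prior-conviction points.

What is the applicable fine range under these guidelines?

Base offense level for bribery: 9.
§1 applies (level before this adjustment is 9 < 11, so +1): 9 + 1 = 10.
§2 applies: 10 + 1 = 11.
§3 applies: 11 − 3 = 8.
§4 applies: 8 + 4 = 12.
§5 applies: 12 + 2 = 14.
§6 does not apply.
§7 applies: 14 + 3 = 17.
Final offense level: 17.
Level 17 falls in the 12-17 band.
Fine table: Level 12-17 → ₡55,000–₡67,000.

₡55,000–₡67,000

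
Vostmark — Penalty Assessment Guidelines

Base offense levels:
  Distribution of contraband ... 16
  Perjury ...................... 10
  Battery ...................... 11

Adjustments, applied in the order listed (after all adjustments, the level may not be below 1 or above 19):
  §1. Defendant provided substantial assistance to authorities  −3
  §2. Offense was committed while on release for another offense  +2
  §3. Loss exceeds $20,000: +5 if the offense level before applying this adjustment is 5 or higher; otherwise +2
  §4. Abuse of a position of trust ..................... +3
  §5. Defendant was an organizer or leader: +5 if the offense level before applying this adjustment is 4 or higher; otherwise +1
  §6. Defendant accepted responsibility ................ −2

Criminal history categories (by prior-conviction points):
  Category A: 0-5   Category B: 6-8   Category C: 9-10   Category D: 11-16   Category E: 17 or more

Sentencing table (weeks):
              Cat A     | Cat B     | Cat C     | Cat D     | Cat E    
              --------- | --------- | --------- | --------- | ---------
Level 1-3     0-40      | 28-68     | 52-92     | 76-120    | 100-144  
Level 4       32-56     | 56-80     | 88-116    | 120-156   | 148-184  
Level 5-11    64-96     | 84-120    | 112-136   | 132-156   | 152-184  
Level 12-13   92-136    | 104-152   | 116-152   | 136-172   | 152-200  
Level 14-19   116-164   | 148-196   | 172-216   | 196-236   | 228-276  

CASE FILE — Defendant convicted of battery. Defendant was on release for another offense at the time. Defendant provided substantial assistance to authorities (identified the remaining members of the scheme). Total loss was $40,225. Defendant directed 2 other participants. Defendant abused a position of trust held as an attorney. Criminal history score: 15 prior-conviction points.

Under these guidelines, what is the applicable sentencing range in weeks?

196-236 weeks

Base offense level for battery: 11.
§1 applies: 11 − 3 = 8.
§2 applies: 8 + 2 = 10.
§3 applies (level before this adjustment is 10 ≥ 5, so +5): 10 + 5 = 15.
§4 applies: 15 + 3 = 18.
§5 applies (level before this adjustment is 18 ≥ 4, so +5): 18 + 5 = 23.
Level 23 exceeds the maximum of 19; capped at 19.
Final offense level: 19.
Criminal history: 15 prior points → Category D (11-16).
Level 19 falls in the 14-19 band.
Grid: Level 14-19 × Category D = 196-236 weeks.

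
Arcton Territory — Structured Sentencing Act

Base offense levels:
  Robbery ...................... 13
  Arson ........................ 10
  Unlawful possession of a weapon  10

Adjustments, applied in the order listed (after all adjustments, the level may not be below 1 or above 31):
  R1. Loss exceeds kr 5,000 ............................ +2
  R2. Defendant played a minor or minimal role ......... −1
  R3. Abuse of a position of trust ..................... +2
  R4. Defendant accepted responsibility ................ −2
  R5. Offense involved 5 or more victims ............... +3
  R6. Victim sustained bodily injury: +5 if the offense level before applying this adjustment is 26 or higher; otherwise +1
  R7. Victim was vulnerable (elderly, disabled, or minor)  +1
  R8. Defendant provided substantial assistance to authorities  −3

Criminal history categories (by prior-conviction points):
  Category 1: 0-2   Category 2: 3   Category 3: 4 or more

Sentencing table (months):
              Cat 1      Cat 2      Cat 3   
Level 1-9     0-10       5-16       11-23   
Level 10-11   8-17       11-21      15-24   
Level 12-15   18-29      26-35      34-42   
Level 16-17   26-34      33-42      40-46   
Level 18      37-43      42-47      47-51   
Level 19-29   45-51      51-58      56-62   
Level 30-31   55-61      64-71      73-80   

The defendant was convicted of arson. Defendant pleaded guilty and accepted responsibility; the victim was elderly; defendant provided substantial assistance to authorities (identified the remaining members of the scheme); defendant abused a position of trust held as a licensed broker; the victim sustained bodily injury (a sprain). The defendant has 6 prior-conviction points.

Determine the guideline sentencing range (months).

Base offense level for arson: 10.
R2 does not apply.
R3 applies: 10 + 2 = 12.
R4 applies: 12 − 2 = 10.
R5 does not apply.
R6 applies (level before this adjustment is 10 < 26, so +1): 10 + 1 = 11.
R7 applies: 11 + 1 = 12.
R8 applies: 12 − 3 = 9.
Final offense level: 9.
Criminal history: 6 prior points → Category 3 (4+).
Level 9 falls in the 1-9 band.
Grid: Level 1-9 × Category 3 = 11-23 months.

11-23 months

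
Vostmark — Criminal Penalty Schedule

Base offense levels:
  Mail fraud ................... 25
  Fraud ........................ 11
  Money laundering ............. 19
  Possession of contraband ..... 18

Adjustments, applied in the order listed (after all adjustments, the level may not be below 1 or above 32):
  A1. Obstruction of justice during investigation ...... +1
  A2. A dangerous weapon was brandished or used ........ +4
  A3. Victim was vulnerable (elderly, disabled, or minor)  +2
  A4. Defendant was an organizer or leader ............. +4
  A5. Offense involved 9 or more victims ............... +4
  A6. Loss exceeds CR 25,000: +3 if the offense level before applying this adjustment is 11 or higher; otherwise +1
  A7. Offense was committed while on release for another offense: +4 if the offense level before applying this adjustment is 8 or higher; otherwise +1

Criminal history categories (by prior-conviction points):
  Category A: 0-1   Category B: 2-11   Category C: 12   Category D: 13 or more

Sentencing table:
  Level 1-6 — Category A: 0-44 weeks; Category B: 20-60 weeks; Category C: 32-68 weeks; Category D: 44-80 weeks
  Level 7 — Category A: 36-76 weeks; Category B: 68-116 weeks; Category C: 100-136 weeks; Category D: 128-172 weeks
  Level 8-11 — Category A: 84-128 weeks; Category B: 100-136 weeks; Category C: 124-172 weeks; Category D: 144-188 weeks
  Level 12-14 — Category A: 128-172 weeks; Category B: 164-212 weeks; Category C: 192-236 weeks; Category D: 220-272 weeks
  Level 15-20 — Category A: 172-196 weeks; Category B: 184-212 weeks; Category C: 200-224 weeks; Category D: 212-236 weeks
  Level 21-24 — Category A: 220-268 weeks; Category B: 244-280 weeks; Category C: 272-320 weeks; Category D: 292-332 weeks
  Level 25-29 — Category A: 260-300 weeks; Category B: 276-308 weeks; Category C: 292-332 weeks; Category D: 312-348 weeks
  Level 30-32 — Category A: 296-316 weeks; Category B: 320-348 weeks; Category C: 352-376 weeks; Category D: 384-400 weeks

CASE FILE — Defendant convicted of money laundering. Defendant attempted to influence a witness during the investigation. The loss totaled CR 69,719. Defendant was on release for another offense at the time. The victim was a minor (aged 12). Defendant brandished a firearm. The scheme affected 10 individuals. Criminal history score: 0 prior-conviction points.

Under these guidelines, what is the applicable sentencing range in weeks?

Base offense level for money laundering: 19.
A1 applies: 19 + 1 = 20.
A2 applies: 20 + 4 = 24.
A3 applies: 24 + 2 = 26.
A4 does not apply.
A5 applies: 26 + 4 = 30.
A6 applies (level before this adjustment is 30 ≥ 11, so +3): 30 + 3 = 33.
A7 applies (level before this adjustment is 33 ≥ 8, so +4): 33 + 4 = 37.
Level 37 exceeds the maximum of 32; capped at 32.
Final offense level: 32.
Criminal history: 0 prior points → Category A (0-1).
Level 32 falls in the 30-32 band.
Grid: Level 30-32 × Category A = 296-316 weeks.

296-316 weeks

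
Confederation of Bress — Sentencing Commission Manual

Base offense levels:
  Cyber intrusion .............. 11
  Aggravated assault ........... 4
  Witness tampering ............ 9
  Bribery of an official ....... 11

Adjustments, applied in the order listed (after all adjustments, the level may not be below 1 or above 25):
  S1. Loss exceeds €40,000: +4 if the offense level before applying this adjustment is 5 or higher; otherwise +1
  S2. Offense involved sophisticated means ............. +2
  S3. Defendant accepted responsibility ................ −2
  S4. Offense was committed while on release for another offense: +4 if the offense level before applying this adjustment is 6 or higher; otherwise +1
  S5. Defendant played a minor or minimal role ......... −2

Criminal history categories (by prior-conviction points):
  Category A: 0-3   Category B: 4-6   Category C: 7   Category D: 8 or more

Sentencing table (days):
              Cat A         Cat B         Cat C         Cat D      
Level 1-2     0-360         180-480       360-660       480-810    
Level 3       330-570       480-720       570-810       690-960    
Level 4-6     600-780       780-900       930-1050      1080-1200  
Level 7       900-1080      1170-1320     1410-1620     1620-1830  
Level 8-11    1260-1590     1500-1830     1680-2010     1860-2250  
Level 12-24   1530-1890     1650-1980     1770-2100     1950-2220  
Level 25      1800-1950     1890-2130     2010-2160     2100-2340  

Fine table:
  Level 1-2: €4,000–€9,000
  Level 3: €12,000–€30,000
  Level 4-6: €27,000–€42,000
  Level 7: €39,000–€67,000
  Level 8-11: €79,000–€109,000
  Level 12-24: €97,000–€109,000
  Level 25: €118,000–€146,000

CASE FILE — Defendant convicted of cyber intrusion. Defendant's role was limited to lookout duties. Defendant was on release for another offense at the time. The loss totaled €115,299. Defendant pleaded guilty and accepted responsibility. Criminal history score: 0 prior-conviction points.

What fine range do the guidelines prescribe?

€97,000–€109,000

Base offense level for cyber intrusion: 11.
S1 applies (level before this adjustment is 11 ≥ 5, so +4): 11 + 4 = 15.
S3 applies: 15 − 2 = 13.
S4 applies (level before this adjustment is 13 ≥ 6, so +4): 13 + 4 = 17.
S5 applies: 17 − 2 = 15.
Final offense level: 15.
Level 15 falls in the 12-24 band.
Fine table: Level 12-24 → €97,000–€109,000.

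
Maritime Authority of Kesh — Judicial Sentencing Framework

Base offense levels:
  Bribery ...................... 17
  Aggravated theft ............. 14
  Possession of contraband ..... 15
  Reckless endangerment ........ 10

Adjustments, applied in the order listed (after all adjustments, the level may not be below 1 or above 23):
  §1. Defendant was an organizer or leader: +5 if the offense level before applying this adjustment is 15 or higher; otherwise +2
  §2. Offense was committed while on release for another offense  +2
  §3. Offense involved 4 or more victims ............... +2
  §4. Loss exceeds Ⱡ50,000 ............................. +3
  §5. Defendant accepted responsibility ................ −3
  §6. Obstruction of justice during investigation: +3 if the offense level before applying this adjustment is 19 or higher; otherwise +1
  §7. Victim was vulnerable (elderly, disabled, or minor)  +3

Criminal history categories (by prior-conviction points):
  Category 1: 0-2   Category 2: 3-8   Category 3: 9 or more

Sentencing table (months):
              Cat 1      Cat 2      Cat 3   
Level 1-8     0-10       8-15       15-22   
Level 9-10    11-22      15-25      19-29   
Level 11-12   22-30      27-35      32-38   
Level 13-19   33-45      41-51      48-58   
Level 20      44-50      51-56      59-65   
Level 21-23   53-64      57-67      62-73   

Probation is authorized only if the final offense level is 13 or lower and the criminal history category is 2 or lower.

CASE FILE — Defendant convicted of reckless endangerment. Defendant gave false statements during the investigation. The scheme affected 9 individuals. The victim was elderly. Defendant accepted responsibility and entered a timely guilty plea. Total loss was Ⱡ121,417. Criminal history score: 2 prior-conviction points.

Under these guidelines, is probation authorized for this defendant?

Base offense level for reckless endangerment: 10.
§1 does not apply.
§2 does not apply.
§3 applies: 10 + 2 = 12.
§4 applies: 12 + 3 = 15.
§5 applies: 15 − 3 = 12.
§6 applies (level before this adjustment is 12 < 19, so +1): 12 + 1 = 13.
§7 applies: 13 + 3 = 16.
Final offense level: 16.
Criminal history: 2 prior points → Category 1 (0-2).
Level 16 falls in the 13-19 band.
Grid: Level 13-19 × Category 1 = 33-45 months.
Probation check: level 16 > 13 and category 1 ≤ 2 → not eligible.

No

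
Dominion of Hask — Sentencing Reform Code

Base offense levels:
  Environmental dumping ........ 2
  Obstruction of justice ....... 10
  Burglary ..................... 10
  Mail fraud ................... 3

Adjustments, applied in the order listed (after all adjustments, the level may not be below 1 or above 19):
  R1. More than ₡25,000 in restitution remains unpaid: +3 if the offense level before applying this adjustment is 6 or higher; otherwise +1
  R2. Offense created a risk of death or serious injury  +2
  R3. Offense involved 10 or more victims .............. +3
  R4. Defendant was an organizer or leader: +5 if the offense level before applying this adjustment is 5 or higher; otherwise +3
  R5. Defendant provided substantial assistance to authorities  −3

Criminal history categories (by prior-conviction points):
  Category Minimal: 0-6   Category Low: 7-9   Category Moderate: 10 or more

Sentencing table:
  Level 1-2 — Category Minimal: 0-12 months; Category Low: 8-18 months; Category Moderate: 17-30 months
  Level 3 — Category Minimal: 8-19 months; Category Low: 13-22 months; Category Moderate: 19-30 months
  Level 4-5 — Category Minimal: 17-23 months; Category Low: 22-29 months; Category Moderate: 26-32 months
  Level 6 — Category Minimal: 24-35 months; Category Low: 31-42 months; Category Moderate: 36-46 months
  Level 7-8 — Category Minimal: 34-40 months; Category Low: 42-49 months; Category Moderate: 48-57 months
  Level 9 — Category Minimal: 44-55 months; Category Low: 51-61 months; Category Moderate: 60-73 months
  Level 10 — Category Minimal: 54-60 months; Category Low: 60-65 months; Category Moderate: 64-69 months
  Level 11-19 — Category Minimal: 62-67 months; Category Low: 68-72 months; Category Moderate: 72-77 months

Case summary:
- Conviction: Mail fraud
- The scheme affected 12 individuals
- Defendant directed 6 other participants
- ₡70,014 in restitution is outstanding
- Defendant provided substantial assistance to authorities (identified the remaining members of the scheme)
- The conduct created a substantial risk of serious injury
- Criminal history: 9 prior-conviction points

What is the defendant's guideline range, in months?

68-72 months

Base offense level for mail fraud: 3.
R1 applies (level before this adjustment is 3 < 6, so +1): 3 + 1 = 4.
R2 applies: 4 + 2 = 6.
R3 applies: 6 + 3 = 9.
R4 applies (level before this adjustment is 9 ≥ 5, so +5): 9 + 5 = 14.
R5 applies: 14 − 3 = 11.
Final offense level: 11.
Criminal history: 9 prior points → Category Low (7-9).
Level 11 falls in the 11-19 band.
Grid: Level 11-19 × Category Low = 68-72 months.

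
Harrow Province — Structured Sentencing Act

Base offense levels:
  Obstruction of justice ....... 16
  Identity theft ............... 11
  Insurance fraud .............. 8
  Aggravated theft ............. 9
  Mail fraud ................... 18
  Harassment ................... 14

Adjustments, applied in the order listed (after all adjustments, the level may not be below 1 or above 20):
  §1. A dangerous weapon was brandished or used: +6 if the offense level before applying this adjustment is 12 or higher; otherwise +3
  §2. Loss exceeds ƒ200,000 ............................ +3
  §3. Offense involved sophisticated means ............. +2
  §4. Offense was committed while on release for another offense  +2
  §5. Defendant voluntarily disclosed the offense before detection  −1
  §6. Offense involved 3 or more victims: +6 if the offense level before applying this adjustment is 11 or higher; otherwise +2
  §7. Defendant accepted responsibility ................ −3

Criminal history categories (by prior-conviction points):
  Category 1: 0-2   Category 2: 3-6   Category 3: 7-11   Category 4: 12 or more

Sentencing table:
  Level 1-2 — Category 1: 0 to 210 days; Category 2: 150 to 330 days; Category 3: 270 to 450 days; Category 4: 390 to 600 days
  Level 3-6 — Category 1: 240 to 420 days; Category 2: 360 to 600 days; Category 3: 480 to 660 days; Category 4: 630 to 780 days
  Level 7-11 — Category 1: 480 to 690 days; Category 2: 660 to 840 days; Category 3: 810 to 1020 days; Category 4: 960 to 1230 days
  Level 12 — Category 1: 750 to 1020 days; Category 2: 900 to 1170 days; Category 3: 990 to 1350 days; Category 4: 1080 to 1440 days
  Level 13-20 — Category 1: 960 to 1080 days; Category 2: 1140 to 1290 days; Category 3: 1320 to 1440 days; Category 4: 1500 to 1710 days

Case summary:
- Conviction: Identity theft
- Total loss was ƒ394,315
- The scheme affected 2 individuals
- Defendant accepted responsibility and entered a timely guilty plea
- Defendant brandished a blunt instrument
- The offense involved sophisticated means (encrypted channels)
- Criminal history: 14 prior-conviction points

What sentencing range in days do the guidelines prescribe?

Base offense level for identity theft: 11.
§1 applies (level before this adjustment is 11 < 12, so +3): 11 + 3 = 14.
§2 applies: 14 + 3 = 17.
§3 applies: 17 + 2 = 19.
§4 does not apply.
§7 applies: 19 − 3 = 16.
Final offense level: 16.
Criminal history: 14 prior points → Category 4 (12+).
Level 16 falls in the 13-20 band.
Grid: Level 13-20 × Category 4 = 1500-1710 days.

1500-1710 days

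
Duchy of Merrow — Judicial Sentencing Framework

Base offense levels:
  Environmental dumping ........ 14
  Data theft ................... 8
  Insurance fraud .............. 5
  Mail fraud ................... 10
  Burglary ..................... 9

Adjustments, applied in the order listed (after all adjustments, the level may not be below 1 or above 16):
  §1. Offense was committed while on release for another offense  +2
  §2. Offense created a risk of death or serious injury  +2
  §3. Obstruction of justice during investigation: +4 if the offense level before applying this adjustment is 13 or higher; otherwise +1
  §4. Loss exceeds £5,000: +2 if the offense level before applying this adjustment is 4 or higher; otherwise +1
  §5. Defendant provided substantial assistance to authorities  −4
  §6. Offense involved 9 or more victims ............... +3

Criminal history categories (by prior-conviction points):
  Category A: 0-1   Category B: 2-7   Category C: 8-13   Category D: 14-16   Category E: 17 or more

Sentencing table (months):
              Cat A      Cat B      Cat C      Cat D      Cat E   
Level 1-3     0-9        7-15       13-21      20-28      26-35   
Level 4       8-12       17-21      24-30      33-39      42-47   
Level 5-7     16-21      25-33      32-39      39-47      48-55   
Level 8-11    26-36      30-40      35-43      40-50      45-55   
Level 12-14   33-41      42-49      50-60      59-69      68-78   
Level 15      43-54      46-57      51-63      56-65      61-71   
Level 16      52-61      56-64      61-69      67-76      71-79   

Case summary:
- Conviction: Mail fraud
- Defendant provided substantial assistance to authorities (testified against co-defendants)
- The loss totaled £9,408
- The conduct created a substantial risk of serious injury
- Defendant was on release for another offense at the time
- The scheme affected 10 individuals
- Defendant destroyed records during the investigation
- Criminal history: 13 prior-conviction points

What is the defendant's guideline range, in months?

Base offense level for mail fraud: 10.
§1 applies: 10 + 2 = 12.
§2 applies: 12 + 2 = 14.
§3 applies (level before this adjustment is 14 ≥ 13, so +4): 14 + 4 = 18.
§4 applies (level before this adjustment is 18 ≥ 4, so +2): 18 + 2 = 20.
§5 applies: 20 − 4 = 16.
§6 applies: 16 + 3 = 19.
Level 19 exceeds the maximum of 16; capped at 16.
Final offense level: 16.
Criminal history: 13 prior points → Category C (8-13).
Level 16 falls in the 16 band.
Grid: Level 16 × Category C = 61-69 months.

61-69 months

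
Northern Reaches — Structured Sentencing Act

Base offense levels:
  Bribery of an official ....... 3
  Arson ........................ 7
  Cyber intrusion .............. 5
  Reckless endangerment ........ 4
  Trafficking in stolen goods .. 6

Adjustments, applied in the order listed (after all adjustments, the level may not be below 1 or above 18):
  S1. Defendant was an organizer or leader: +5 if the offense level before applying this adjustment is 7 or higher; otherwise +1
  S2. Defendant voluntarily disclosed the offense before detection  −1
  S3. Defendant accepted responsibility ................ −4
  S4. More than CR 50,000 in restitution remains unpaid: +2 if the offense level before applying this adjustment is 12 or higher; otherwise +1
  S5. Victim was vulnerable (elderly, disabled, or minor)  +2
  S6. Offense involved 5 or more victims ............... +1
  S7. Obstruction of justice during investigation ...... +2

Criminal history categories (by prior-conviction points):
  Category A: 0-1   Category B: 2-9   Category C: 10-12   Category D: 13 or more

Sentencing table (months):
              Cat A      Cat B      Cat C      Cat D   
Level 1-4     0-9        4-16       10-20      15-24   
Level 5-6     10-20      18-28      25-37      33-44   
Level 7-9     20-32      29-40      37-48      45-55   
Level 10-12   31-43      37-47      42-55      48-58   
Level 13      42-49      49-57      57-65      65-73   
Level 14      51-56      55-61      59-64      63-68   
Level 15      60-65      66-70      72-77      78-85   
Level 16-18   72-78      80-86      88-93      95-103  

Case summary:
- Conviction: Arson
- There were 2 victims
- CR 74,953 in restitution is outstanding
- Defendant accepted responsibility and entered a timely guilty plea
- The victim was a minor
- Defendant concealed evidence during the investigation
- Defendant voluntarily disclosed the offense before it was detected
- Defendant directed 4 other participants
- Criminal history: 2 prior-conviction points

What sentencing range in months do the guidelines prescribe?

Base offense level for arson: 7.
S1 applies (level before this adjustment is 7 ≥ 7, so +5): 7 + 5 = 12.
S2 applies: 12 − 1 = 11.
S3 applies: 11 − 4 = 7.
S4 applies (level before this adjustment is 7 < 12, so +1): 7 + 1 = 8.
S5 applies: 8 + 2 = 10.
S6 does not apply.
S7 applies: 10 + 2 = 12.
Final offense level: 12.
Criminal history: 2 prior points → Category B (2-9).
Level 12 falls in the 10-12 band.
Grid: Level 10-12 × Category B = 37-47 months.

37-47 months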